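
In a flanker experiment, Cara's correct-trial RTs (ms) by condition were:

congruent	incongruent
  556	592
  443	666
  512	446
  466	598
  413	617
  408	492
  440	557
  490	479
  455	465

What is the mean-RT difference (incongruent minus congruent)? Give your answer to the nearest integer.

M(congruent) = 4183/9 = 464.778
M(incongruent) = 4912/9 = 545.778
Difference = 545.778 − 464.778 = 81.000 ms

81 ms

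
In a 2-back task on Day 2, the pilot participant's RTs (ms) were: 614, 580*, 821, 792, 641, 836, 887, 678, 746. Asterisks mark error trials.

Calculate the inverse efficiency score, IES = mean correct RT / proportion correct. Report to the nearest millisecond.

Correct trials (n=8): 614, 821, 792, 641, 836, 887, 678, 746
Mean correct RT = 6015/8 = 751.8750 ms
Proportion correct = 8/9
IES = 751.8750 / (8/9) = 845.859 ms

846 ms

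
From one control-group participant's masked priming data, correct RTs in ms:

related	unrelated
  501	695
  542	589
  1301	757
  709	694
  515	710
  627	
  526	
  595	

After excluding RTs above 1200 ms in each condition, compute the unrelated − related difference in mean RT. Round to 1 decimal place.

related: exclude 1301
M(related) = 4015/7 = 573.571
M(unrelated) = 3445/5 = 689.000
Difference = 689.000 − 573.571 = 115.429 ms

115.4 ms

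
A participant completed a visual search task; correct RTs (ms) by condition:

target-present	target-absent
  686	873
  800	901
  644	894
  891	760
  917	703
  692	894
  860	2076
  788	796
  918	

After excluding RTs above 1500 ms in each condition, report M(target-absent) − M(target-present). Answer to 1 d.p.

target-absent: exclude 2076
M(target-present) = 7196/9 = 799.556
M(target-absent) = 5821/7 = 831.571
Difference = 831.571 − 799.556 = 32.016 ms

32.0 ms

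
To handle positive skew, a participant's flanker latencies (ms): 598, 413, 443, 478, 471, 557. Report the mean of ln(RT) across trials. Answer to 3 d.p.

6.193

ln(RT): 6.3936, 6.0234, 6.0936, 6.1696, 6.1549, 6.3226
Σ ln(RT) = 37.1576
Mean = 37.1576/6 = 6.19294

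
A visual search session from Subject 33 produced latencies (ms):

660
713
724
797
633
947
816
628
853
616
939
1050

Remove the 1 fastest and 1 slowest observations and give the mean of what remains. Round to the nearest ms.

Sorted: 616, 628, 633, 660, 713, 724, 797, 816, 853, 939, 947, 1050
Drop lowest 1 (616) and highest 1 (1050)
Remaining (n=10): Σ = 7710, mean = 7710/10 = 771.000

771 ms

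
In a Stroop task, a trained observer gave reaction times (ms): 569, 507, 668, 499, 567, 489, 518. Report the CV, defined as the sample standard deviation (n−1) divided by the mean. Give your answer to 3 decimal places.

0.115

n = 7, Σ = 3817, M = 545.2857
Σ(x−M)² = 23613.429; s = √(23613.429/6) = 62.7341
CV = 62.7341 / 545.2857 = 0.11505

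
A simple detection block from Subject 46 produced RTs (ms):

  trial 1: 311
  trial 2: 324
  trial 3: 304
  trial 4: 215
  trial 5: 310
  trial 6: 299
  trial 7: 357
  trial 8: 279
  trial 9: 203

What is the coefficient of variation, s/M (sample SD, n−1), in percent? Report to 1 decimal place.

n = 9, Σ = 2602, M = 289.1111
Σ(x−M)² = 20070.889; s = √(20070.889/8) = 50.0885
CV = 50.0885 / 289.1111 = 0.17325 = 17.325%

17.3%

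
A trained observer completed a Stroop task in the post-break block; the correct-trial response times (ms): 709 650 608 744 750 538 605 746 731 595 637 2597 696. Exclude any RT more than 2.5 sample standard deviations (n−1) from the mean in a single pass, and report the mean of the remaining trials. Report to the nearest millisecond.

n = 13, ΣRT = 10606, M = 815.846
Σ(x−M)² = 3492981.69; s = √(3492981.69/12) = 539.520
Cutoffs: 815.846 ± 2.5·539.520 → [-533.0, 2164.6]
Outside: 2597 → excluded.
Retained (n=12): Σ = 8009, mean = 8009/12 = 667.417

667 ms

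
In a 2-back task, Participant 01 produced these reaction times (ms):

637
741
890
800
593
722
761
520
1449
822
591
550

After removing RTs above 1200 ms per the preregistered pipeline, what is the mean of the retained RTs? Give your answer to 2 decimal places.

693.36 ms

Excluded: 1449
Retained (n=11): Σ = 7627
Mean = 7627/11 = 693.3636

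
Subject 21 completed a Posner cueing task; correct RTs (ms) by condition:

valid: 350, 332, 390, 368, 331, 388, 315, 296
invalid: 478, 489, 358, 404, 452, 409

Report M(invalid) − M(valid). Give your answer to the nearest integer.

M(valid) = 2770/8 = 346.250
M(invalid) = 2590/6 = 431.667
Difference = 431.667 − 346.250 = 85.417 ms

85 ms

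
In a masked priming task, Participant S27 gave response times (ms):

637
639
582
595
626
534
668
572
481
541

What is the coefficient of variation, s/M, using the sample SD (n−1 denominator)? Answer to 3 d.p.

0.098

n = 10, Σ = 5875, M = 587.5000
Σ(x−M)² = 29758.500; s = √(29758.500/9) = 57.5022
CV = 57.5022 / 587.5000 = 0.09788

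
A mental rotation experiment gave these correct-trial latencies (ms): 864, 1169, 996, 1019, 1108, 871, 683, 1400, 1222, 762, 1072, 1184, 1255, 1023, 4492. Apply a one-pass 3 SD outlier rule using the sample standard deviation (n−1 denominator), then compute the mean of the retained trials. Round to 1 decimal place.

n = 15, ΣRT = 19120, M = 1274.667
Σ(x−M)² = 11609187.33; s = √(11609187.33/14) = 910.619
Cutoffs: 1274.667 ± 3·910.619 → [-1457.2, 4006.5]
Outside: 4492 → excluded.
Retained (n=14): Σ = 14628, mean = 14628/14 = 1044.857

1044.9 ms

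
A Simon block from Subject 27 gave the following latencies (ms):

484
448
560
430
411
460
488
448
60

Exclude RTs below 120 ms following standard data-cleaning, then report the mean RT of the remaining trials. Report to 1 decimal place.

466.1 ms

Excluded: 60
Retained (n=8): Σ = 3729
Mean = 3729/8 = 466.1250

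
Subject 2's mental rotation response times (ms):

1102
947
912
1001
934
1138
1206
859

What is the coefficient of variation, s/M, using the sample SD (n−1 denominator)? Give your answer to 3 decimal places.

0.121

n = 8, Σ = 8099, M = 1012.3750
Σ(x−M)² = 105449.875; s = √(105449.875/7) = 122.7366
CV = 122.7366 / 1012.3750 = 0.12124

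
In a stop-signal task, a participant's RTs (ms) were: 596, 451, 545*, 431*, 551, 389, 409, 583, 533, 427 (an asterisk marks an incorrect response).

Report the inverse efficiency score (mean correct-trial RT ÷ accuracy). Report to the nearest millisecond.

Correct trials (n=8): 596, 451, 551, 389, 409, 583, 533, 427
Mean correct RT = 3939/8 = 492.3750 ms
Proportion correct = 8/10
IES = 492.3750 / (8/10) = 615.469 ms

615 ms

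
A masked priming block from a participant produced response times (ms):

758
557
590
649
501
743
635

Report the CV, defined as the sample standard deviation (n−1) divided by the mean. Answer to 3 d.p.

n = 7, Σ = 4433, M = 633.2857
Σ(x−M)² = 53033.429; s = √(53033.429/6) = 94.0154
CV = 94.0154 / 633.2857 = 0.14846

0.148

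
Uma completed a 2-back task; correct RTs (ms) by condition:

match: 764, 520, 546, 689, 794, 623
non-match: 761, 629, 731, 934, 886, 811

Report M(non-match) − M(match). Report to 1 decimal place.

M(match) = 3936/6 = 656.000
M(non-match) = 4752/6 = 792.000
Difference = 792.000 − 656.000 = 136.000 ms

136.0 ms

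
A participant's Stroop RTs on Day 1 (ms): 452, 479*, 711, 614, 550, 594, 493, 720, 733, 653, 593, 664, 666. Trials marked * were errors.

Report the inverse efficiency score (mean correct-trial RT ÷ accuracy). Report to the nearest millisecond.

672 ms

Correct trials (n=12): 452, 711, 614, 550, 594, 493, 720, 733, 653, 593, 664, 666
Mean correct RT = 7443/12 = 620.2500 ms
Proportion correct = 12/13
IES = 620.2500 / (12/13) = 671.938 ms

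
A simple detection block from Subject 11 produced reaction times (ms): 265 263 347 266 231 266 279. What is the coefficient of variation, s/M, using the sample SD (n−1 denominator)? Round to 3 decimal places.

n = 7, Σ = 1917, M = 273.8571
Σ(x−M)² = 7532.857; s = √(7532.857/6) = 35.4327
CV = 35.4327 / 273.8571 = 0.12938

0.129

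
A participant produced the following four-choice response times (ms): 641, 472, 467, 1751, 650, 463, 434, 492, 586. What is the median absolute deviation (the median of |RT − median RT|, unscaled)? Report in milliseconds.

58 ms

Sorted: 434, 463, 467, 472, 492, 586, 641, 650, 1751 → median = 492
|x − 492|: 149, 20, 25, 1259, 158, 29, 58, 0, 94
Sorted deviations: 0, 20, 25, 29, 58, 94, 149, 158, 1259 → MAD = 58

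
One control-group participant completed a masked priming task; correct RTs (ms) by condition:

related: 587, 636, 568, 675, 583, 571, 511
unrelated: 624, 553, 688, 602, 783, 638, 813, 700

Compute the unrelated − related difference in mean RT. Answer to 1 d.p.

M(related) = 4131/7 = 590.143
M(unrelated) = 5401/8 = 675.125
Difference = 675.125 − 590.143 = 84.982 ms

85.0 ms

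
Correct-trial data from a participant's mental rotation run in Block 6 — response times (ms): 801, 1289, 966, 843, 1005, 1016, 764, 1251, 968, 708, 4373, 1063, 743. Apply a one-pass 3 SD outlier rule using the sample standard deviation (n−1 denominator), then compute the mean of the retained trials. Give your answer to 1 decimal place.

951.4 ms

n = 13, ΣRT = 15790, M = 1214.615
Σ(x−M)² = 11202563.08; s = √(11202563.08/12) = 966.202
Cutoffs: 1214.615 ± 3·966.202 → [-1684.0, 4113.2]
Outside: 4373 → excluded.
Retained (n=12): Σ = 11417, mean = 11417/12 = 951.417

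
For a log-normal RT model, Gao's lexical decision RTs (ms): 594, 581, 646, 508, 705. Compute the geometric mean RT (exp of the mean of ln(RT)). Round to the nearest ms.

603 ms

ln(RT): 6.3869, 6.3648, 6.4708, 6.2305, 6.5582
Mean ln(RT) = 32.0111/5 = 6.40222
Geometric mean = exp(6.40222) = 603.18 ms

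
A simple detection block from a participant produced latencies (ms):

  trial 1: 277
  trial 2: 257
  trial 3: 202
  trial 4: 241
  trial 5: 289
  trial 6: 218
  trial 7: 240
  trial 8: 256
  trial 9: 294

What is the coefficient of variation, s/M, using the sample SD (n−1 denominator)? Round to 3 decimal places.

n = 9, Σ = 2274, M = 252.6667
Σ(x−M)² = 7716.000; s = √(7716.000/8) = 31.0564
CV = 31.0564 / 252.6667 = 0.12291

0.123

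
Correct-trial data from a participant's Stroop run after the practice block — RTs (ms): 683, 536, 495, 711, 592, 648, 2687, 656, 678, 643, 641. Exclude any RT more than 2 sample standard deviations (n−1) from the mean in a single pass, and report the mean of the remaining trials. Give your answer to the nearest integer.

628 ms

n = 11, ΣRT = 8970, M = 815.455
Σ(x−M)² = 3894390.73; s = √(3894390.73/10) = 624.051
Cutoffs: 815.455 ± 2·624.051 → [-432.6, 2063.6]
Outside: 2687 → excluded.
Retained (n=10): Σ = 6283, mean = 6283/10 = 628.300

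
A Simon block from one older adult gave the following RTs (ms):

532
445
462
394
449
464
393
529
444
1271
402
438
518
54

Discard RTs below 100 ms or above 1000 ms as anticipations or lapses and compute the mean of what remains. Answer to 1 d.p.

455.8 ms

Excluded: 54, 1271
Retained (n=12): Σ = 5470
Mean = 5470/12 = 455.8333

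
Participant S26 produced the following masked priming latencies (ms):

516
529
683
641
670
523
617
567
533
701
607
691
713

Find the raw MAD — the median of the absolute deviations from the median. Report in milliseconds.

Sorted: 516, 523, 529, 533, 567, 607, 617, 641, 670, 683, 691, 701, 713 → median = 617
|x − 617|: 101, 88, 66, 24, 53, 94, 0, 50, 84, 84, 10, 74, 96
Sorted deviations: 0, 10, 24, 50, 53, 66, 74, 84, 84, 88, 94, 96, 101 → MAD = 74

74 ms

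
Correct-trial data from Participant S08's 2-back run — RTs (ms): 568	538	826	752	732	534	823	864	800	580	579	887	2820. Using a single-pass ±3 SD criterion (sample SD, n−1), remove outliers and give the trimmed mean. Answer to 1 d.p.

n = 13, ΣRT = 11303, M = 869.462
Σ(x−M)² = 4327939.23; s = √(4327939.23/12) = 600.551
Cutoffs: 869.462 ± 3·600.551 → [-932.2, 2671.1]
Outside: 2820 → excluded.
Retained (n=12): Σ = 8483, mean = 8483/12 = 706.917

706.9 ms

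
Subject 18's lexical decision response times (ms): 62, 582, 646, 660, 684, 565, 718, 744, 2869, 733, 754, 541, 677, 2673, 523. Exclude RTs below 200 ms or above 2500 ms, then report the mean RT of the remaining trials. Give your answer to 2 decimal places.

652.25 ms

Excluded: 62, 2673, 2869
Retained (n=12): Σ = 7827
Mean = 7827/12 = 652.2500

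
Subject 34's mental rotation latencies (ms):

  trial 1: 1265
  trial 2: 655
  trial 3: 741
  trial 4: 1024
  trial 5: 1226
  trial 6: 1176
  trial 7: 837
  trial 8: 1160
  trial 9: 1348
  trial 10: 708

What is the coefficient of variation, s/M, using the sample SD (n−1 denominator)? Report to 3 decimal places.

n = 10, Σ = 10140, M = 1014.0000
Σ(x−M)² = 595536.000; s = √(595536.000/9) = 257.2366
CV = 257.2366 / 1014.0000 = 0.25369

0.254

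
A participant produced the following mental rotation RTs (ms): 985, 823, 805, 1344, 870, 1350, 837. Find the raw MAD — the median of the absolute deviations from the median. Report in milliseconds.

Sorted: 805, 823, 837, 870, 985, 1344, 1350 → median = 870
|x − 870|: 115, 47, 65, 474, 0, 480, 33
Sorted deviations: 0, 33, 47, 65, 115, 474, 480 → MAD = 65

65 ms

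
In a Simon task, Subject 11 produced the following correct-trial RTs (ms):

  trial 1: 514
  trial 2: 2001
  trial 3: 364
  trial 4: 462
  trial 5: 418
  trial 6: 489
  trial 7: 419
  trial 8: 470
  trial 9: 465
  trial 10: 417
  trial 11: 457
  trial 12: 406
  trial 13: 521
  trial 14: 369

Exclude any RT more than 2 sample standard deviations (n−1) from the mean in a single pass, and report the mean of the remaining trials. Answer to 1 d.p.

443.9 ms

n = 14, ΣRT = 7772, M = 555.143
Σ(x−M)² = 2281273.71; s = √(2281273.71/13) = 418.906
Cutoffs: 555.143 ± 2·418.906 → [-282.7, 1393.0]
Outside: 2001 → excluded.
Retained (n=13): Σ = 5771, mean = 5771/13 = 443.923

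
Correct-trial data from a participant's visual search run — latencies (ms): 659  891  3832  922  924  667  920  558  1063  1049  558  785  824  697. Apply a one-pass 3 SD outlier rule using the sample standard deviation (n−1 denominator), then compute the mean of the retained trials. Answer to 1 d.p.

n = 14, ΣRT = 14349, M = 1024.929
Σ(x−M)² = 8834942.93; s = √(8834942.93/13) = 824.385
Cutoffs: 1024.929 ± 3·824.385 → [-1448.2, 3498.1]
Outside: 3832 → excluded.
Retained (n=13): Σ = 10517, mean = 10517/13 = 809.000

809.0 ms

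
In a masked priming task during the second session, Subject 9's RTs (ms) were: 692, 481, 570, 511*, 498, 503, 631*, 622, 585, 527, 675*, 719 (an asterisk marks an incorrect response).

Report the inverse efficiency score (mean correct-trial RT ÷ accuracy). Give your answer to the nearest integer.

770 ms

Correct trials (n=9): 692, 481, 570, 498, 503, 622, 585, 527, 719
Mean correct RT = 5197/9 = 577.4444 ms
Proportion correct = 9/12
IES = 577.4444 / (9/12) = 769.926 ms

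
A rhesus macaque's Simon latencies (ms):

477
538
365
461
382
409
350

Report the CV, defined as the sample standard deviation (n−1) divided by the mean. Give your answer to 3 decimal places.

0.161

n = 7, Σ = 2982, M = 426.0000
Σ(x−M)² = 28092.000; s = √(28092.000/6) = 68.4251
CV = 68.4251 / 426.0000 = 0.16062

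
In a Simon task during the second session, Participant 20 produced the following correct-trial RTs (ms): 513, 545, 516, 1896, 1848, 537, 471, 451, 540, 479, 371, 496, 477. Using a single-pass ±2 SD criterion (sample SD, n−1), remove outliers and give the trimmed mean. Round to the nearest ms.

491 ms

n = 13, ΣRT = 9140, M = 703.077
Σ(x−M)² = 3256084.92; s = √(3256084.92/12) = 520.903
Cutoffs: 703.077 ± 2·520.903 → [-338.7, 1744.9]
Outside: 1848, 1896 → excluded.
Retained (n=11): Σ = 5396, mean = 5396/11 = 490.545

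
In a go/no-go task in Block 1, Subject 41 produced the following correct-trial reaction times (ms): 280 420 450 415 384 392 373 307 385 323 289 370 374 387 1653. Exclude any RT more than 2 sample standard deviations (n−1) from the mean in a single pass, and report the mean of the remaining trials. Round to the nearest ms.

368 ms

n = 15, ΣRT = 6802, M = 453.467
Σ(x−M)² = 1574571.73; s = √(1574571.73/14) = 335.365
Cutoffs: 453.467 ± 2·335.365 → [-217.3, 1124.2]
Outside: 1653 → excluded.
Retained (n=14): Σ = 5149, mean = 5149/14 = 367.786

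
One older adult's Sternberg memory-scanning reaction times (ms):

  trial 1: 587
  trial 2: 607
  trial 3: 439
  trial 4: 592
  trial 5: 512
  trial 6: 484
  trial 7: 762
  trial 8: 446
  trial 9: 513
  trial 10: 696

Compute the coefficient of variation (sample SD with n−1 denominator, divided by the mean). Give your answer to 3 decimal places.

n = 10, Σ = 5638, M = 563.8000
Σ(x−M)² = 101043.600; s = √(101043.600/9) = 105.9579
CV = 105.9579 / 563.8000 = 0.18794

0.188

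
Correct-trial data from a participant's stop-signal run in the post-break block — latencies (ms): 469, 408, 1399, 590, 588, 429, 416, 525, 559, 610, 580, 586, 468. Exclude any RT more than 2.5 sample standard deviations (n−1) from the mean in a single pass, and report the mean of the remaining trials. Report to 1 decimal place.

519.0 ms

n = 13, ΣRT = 7627, M = 586.692
Σ(x−M)² = 778890.77; s = √(778890.77/12) = 254.770
Cutoffs: 586.692 ± 2.5·254.770 → [-50.2, 1223.6]
Outside: 1399 → excluded.
Retained (n=12): Σ = 6228, mean = 6228/12 = 519.000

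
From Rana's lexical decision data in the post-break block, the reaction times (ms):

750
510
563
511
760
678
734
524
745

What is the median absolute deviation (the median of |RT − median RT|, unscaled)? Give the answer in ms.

Sorted: 510, 511, 524, 563, 678, 734, 745, 750, 760 → median = 678
|x − 678|: 72, 168, 115, 167, 82, 0, 56, 154, 67
Sorted deviations: 0, 56, 67, 72, 82, 115, 154, 167, 168 → MAD = 82

82 ms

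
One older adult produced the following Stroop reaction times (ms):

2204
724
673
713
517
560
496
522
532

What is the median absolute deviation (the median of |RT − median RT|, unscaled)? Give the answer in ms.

Sorted: 496, 517, 522, 532, 560, 673, 713, 724, 2204 → median = 560
|x − 560|: 1644, 164, 113, 153, 43, 0, 64, 38, 28
Sorted deviations: 0, 28, 38, 43, 64, 113, 153, 164, 1644 → MAD = 64

64 ms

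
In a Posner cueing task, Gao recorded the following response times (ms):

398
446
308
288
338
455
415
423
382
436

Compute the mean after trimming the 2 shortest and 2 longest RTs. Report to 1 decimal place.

398.7 ms

Sorted: 288, 308, 338, 382, 398, 415, 423, 436, 446, 455
Drop lowest 2 (288, 308) and highest 2 (446, 455)
Remaining (n=6): Σ = 2392, mean = 2392/6 = 398.667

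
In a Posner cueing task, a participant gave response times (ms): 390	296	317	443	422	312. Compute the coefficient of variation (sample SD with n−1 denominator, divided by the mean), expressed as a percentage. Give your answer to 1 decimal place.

17.3%

n = 6, Σ = 2180, M = 363.3333
Σ(x−M)² = 19815.333; s = √(19815.333/5) = 62.9529
CV = 62.9529 / 363.3333 = 0.17326 = 17.326%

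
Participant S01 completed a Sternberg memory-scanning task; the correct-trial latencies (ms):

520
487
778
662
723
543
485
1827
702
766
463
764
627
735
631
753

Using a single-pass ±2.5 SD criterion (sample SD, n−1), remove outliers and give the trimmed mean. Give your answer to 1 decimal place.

642.6 ms

n = 16, ΣRT = 11466, M = 716.625
Σ(x−M)² = 1501155.75; s = √(1501155.75/15) = 316.350
Cutoffs: 716.625 ± 2.5·316.350 → [-74.2, 1507.5]
Outside: 1827 → excluded.
Retained (n=15): Σ = 9639, mean = 9639/15 = 642.600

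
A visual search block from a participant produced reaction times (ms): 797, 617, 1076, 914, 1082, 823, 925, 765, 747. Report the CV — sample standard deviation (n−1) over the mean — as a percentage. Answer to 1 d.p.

n = 9, Σ = 7746, M = 860.6667
Σ(x−M)² = 189258.000; s = √(189258.000/8) = 153.8091
CV = 153.8091 / 860.6667 = 0.17871 = 17.871%

17.9%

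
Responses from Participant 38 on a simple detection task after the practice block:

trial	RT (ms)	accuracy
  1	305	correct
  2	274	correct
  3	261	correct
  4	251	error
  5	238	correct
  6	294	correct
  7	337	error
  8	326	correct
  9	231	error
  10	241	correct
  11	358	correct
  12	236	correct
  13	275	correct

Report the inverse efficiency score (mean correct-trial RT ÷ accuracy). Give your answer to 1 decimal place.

365.0 ms

Correct trials (n=10): 305, 274, 261, 238, 294, 326, 241, 358, 236, 275
Mean correct RT = 2808/10 = 280.8000 ms
Proportion correct = 10/13
IES = 280.8000 / (10/13) = 365.040 ms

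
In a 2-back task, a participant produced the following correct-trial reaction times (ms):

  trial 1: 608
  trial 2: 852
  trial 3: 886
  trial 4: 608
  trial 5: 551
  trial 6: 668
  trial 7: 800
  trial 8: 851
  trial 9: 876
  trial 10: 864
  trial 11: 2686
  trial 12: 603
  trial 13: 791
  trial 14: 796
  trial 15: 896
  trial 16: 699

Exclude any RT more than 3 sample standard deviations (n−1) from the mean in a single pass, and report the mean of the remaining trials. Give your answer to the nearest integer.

757 ms

n = 16, ΣRT = 14035, M = 877.188
Σ(x−M)² = 3695718.44; s = √(3695718.44/15) = 496.368
Cutoffs: 877.188 ± 3·496.368 → [-611.9, 2366.3]
Outside: 2686 → excluded.
Retained (n=15): Σ = 11349, mean = 11349/15 = 756.600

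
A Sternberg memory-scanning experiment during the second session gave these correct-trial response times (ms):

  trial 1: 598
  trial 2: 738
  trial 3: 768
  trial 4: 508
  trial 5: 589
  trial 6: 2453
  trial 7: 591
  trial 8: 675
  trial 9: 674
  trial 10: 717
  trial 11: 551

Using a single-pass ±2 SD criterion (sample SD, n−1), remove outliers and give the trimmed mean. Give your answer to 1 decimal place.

n = 11, ΣRT = 8862, M = 805.636
Σ(x−M)² = 3051588.55; s = √(3051588.55/10) = 552.412
Cutoffs: 805.636 ± 2·552.412 → [-299.2, 1910.5]
Outside: 2453 → excluded.
Retained (n=10): Σ = 6409, mean = 6409/10 = 640.900

640.9 ms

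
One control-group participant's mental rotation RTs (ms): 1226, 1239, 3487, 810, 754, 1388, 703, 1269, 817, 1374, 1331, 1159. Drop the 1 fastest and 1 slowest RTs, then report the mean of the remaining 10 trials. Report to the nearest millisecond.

Sorted: 703, 754, 810, 817, 1159, 1226, 1239, 1269, 1331, 1374, 1388, 3487
Drop lowest 1 (703) and highest 1 (3487)
Remaining (n=10): Σ = 11367, mean = 11367/10 = 1136.700

1137 ms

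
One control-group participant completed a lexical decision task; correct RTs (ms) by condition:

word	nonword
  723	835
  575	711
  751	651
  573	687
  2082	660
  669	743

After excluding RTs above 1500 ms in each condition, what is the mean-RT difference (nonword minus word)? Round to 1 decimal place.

56.3 ms

word: exclude 2082
M(word) = 3291/5 = 658.200
M(nonword) = 4287/6 = 714.500
Difference = 714.500 − 658.200 = 56.300 ms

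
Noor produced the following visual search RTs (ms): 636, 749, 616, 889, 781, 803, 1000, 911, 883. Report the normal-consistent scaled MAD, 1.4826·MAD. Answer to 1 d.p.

Sorted: 616, 636, 749, 781, 803, 883, 889, 911, 1000 → median = 803
|x − 803| sorted: 0, 22, 54, 80, 86, 108, 167, 187, 197 → MAD = 86
Robust SD ≈ 1.4826 × 86 = 127.504

127.5 ms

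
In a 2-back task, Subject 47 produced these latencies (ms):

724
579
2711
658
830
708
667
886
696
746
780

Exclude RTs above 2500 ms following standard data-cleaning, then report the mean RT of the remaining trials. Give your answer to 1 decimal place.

Excluded: 2711
Retained (n=10): Σ = 7274
Mean = 7274/10 = 727.4000

727.4 ms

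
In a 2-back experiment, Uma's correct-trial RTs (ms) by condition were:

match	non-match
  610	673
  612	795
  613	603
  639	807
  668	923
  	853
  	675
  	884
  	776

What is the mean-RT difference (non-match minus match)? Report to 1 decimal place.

148.2 ms

M(match) = 3142/5 = 628.400
M(non-match) = 6989/9 = 776.556
Difference = 776.556 − 628.400 = 148.156 ms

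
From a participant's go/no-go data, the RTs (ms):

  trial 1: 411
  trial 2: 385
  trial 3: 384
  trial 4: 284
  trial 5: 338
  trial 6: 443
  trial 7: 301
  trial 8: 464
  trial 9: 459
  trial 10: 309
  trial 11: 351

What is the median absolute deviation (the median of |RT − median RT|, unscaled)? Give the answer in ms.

59 ms

Sorted: 284, 301, 309, 338, 351, 384, 385, 411, 443, 459, 464 → median = 384
|x − 384|: 27, 1, 0, 100, 46, 59, 83, 80, 75, 75, 33
Sorted deviations: 0, 1, 27, 33, 46, 59, 75, 75, 80, 83, 100 → MAD = 59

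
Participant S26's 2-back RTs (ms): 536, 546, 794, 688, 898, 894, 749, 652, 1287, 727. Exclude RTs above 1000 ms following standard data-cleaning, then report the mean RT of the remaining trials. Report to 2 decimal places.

Excluded: 1287
Retained (n=9): Σ = 6484
Mean = 6484/9 = 720.4444

720.44 ms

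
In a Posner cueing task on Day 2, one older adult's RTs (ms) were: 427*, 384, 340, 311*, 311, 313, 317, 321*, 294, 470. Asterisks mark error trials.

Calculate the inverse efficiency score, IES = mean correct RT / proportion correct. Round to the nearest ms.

496 ms

Correct trials (n=7): 384, 340, 311, 313, 317, 294, 470
Mean correct RT = 2429/7 = 347.0000 ms
Proportion correct = 7/10
IES = 347.0000 / (7/10) = 495.714 ms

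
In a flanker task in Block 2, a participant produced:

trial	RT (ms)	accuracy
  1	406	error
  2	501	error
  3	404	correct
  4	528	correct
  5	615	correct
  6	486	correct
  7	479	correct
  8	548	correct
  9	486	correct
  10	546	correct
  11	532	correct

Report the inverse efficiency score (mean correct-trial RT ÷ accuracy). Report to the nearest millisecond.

628 ms

Correct trials (n=9): 404, 528, 615, 486, 479, 548, 486, 546, 532
Mean correct RT = 4624/9 = 513.7778 ms
Proportion correct = 9/11
IES = 513.7778 / (9/11) = 627.951 ms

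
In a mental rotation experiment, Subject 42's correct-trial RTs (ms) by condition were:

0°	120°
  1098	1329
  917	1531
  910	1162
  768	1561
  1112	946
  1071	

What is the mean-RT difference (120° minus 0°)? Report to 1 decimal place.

326.5 ms

M(0°) = 5876/6 = 979.333
M(120°) = 6529/5 = 1305.800
Difference = 1305.800 − 979.333 = 326.467 ms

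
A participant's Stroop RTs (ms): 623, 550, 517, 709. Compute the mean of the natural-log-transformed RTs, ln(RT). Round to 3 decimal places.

ln(RT): 6.4345, 6.3099, 6.2480, 6.5639
Σ ln(RT) = 25.5564
Mean = 25.5564/4 = 6.38909

6.389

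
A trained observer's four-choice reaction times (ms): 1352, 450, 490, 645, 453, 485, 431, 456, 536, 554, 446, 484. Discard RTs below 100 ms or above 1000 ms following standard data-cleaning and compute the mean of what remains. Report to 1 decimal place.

493.6 ms

Excluded: 1352
Retained (n=11): Σ = 5430
Mean = 5430/11 = 493.6364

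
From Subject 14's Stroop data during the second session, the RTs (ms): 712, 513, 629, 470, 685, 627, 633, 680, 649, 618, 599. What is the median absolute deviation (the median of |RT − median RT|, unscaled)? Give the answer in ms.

Sorted: 470, 513, 599, 618, 627, 629, 633, 649, 680, 685, 712 → median = 629
|x − 629|: 83, 116, 0, 159, 56, 2, 4, 51, 20, 11, 30
Sorted deviations: 0, 2, 4, 11, 20, 30, 51, 56, 83, 116, 159 → MAD = 30

30 ms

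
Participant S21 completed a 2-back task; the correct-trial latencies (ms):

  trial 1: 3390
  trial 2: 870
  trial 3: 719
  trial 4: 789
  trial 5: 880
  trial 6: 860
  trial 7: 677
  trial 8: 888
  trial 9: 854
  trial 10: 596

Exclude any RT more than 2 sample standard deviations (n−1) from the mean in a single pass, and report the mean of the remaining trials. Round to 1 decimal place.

n = 10, ΣRT = 10523, M = 1052.300
Σ(x−M)² = 6160534.10; s = √(6160534.10/9) = 827.347
Cutoffs: 1052.300 ± 2·827.347 → [-602.4, 2707.0]
Outside: 3390 → excluded.
Retained (n=9): Σ = 7133, mean = 7133/9 = 792.556

792.6 ms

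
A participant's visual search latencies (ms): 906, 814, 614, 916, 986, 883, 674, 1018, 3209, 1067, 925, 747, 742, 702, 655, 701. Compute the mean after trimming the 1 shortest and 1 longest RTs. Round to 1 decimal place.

838.3 ms

Sorted: 614, 655, 674, 701, 702, 742, 747, 814, 883, 906, 916, 925, 986, 1018, 1067, 3209
Drop lowest 1 (614) and highest 1 (3209)
Remaining (n=14): Σ = 11736, mean = 11736/14 = 838.286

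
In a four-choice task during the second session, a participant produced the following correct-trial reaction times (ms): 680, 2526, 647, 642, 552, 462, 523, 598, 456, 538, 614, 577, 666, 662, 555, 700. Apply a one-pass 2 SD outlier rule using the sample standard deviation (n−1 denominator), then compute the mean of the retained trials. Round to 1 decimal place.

591.5 ms

n = 16, ΣRT = 11398, M = 712.375
Σ(x−M)² = 3590609.75; s = √(3590609.75/15) = 489.259
Cutoffs: 712.375 ± 2·489.259 → [-266.1, 1690.9]
Outside: 2526 → excluded.
Retained (n=15): Σ = 8872, mean = 8872/15 = 591.467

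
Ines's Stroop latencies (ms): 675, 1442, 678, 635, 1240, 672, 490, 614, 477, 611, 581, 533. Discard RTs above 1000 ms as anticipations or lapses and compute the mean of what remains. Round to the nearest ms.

Excluded: 1240, 1442
Retained (n=10): Σ = 5966
Mean = 5966/10 = 596.6000

597 ms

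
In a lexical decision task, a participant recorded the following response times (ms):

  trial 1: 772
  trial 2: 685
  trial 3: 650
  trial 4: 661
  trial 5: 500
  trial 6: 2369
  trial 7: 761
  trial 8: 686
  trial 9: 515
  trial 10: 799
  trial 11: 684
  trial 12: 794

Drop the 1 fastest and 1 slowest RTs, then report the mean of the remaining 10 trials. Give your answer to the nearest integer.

Sorted: 500, 515, 650, 661, 684, 685, 686, 761, 772, 794, 799, 2369
Drop lowest 1 (500) and highest 1 (2369)
Remaining (n=10): Σ = 7007, mean = 7007/10 = 700.700

701 ms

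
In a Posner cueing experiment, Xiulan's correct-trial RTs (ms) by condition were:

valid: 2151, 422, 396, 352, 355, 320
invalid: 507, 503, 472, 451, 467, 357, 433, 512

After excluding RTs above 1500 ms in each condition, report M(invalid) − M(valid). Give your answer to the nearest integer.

valid: exclude 2151
M(valid) = 1845/5 = 369.000
M(invalid) = 3702/8 = 462.750
Difference = 462.750 − 369.000 = 93.750 ms

94 ms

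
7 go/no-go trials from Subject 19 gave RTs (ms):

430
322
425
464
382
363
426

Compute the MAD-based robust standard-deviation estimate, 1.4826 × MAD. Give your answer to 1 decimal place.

Sorted: 322, 363, 382, 425, 426, 430, 464 → median = 425
|x − 425| sorted: 0, 1, 5, 39, 43, 62, 103 → MAD = 39
Robust SD ≈ 1.4826 × 39 = 57.821

57.8 ms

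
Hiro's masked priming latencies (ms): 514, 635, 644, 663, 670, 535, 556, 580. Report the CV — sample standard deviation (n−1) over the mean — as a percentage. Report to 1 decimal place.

10.2%

n = 8, Σ = 4797, M = 599.6250
Σ(x−M)² = 25985.875; s = √(25985.875/7) = 60.9284
CV = 60.9284 / 599.6250 = 0.10161 = 10.161%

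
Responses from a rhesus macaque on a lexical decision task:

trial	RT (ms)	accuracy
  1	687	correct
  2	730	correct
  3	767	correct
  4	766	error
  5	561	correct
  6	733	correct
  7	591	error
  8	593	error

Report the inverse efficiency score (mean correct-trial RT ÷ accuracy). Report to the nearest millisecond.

1113 ms

Correct trials (n=5): 687, 730, 767, 561, 733
Mean correct RT = 3478/5 = 695.6000 ms
Proportion correct = 5/8
IES = 695.6000 / (5/8) = 1112.960 ms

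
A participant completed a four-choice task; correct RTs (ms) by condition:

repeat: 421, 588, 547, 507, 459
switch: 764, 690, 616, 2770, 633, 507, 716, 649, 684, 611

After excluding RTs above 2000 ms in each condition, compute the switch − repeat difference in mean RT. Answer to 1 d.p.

switch: exclude 2770
M(repeat) = 2522/5 = 504.400
M(switch) = 5870/9 = 652.222
Difference = 652.222 − 504.400 = 147.822 ms

147.8 ms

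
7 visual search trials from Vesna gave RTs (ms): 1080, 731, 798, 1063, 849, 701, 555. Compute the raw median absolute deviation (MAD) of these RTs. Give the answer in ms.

97 ms

Sorted: 555, 701, 731, 798, 849, 1063, 1080 → median = 798
|x − 798|: 282, 67, 0, 265, 51, 97, 243
Sorted deviations: 0, 51, 67, 97, 243, 265, 282 → MAD = 97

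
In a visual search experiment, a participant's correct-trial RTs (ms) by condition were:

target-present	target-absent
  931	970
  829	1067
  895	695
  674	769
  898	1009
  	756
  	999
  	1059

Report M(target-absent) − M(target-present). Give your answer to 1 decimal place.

70.1 ms

M(target-present) = 4227/5 = 845.400
M(target-absent) = 7324/8 = 915.500
Difference = 915.500 − 845.400 = 70.100 ms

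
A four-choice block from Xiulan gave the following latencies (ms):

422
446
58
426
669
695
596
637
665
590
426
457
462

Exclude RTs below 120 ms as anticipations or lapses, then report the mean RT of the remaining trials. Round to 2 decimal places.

Excluded: 58
Retained (n=12): Σ = 6491
Mean = 6491/12 = 540.9167

540.92 ms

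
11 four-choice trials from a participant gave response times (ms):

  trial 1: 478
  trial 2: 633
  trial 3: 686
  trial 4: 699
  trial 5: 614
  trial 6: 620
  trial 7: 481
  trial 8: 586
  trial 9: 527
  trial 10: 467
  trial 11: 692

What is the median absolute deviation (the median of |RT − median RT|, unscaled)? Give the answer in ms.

Sorted: 467, 478, 481, 527, 586, 614, 620, 633, 686, 692, 699 → median = 614
|x − 614|: 136, 19, 72, 85, 0, 6, 133, 28, 87, 147, 78
Sorted deviations: 0, 6, 19, 28, 72, 78, 85, 87, 133, 136, 147 → MAD = 78

78 ms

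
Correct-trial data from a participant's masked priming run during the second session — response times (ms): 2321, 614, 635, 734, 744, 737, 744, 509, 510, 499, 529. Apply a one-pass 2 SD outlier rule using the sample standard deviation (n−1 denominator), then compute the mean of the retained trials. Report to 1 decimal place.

n = 11, ΣRT = 8576, M = 779.636
Σ(x−M)² = 2718120.55; s = √(2718120.55/10) = 521.356
Cutoffs: 779.636 ± 2·521.356 → [-263.1, 1822.3]
Outside: 2321 → excluded.
Retained (n=10): Σ = 6255, mean = 6255/10 = 625.500

625.5 ms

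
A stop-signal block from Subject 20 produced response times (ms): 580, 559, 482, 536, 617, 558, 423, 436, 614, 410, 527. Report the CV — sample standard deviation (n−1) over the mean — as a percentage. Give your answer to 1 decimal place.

14.2%

n = 11, Σ = 5742, M = 522.0000
Σ(x−M)² = 55080.000; s = √(55080.000/10) = 74.2159
CV = 74.2159 / 522.0000 = 0.14218 = 14.218%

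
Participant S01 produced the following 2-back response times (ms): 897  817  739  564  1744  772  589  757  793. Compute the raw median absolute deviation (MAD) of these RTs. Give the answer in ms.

45 ms

Sorted: 564, 589, 739, 757, 772, 793, 817, 897, 1744 → median = 772
|x − 772|: 125, 45, 33, 208, 972, 0, 183, 15, 21
Sorted deviations: 0, 15, 21, 33, 45, 125, 183, 208, 972 → MAD = 45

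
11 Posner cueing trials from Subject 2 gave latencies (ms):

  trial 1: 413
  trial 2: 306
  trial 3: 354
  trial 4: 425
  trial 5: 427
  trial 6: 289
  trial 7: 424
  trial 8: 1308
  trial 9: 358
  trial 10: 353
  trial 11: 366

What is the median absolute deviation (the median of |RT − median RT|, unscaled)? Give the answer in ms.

Sorted: 289, 306, 353, 354, 358, 366, 413, 424, 425, 427, 1308 → median = 366
|x − 366|: 47, 60, 12, 59, 61, 77, 58, 942, 8, 13, 0
Sorted deviations: 0, 8, 12, 13, 47, 58, 59, 60, 61, 77, 942 → MAD = 58

58 ms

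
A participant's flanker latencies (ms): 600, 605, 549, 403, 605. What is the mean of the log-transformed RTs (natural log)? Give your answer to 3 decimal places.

6.303

ln(RT): 6.3969, 6.4052, 6.3081, 5.9989, 6.4052
Σ ln(RT) = 31.5144
Mean = 31.5144/5 = 6.30288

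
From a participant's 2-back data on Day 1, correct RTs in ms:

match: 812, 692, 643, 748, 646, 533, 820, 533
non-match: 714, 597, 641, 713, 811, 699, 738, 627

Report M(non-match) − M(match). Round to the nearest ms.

M(match) = 5427/8 = 678.375
M(non-match) = 5540/8 = 692.500
Difference = 692.500 − 678.375 = 14.125 ms

14 ms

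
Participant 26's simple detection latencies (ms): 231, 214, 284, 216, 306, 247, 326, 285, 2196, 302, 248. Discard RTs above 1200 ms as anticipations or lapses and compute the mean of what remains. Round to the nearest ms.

Excluded: 2196
Retained (n=10): Σ = 2659
Mean = 2659/10 = 265.9000

266 ms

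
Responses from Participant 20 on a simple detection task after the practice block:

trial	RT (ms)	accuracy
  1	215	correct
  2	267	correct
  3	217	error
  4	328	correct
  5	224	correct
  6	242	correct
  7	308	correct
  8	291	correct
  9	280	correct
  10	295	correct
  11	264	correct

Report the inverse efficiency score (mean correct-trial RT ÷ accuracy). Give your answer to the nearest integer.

299 ms

Correct trials (n=10): 215, 267, 328, 224, 242, 308, 291, 280, 295, 264
Mean correct RT = 2714/10 = 271.4000 ms
Proportion correct = 10/11
IES = 271.4000 / (10/11) = 298.540 ms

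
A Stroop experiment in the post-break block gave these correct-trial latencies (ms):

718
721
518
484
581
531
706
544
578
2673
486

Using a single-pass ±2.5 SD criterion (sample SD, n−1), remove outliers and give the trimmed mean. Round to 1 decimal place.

n = 11, ΣRT = 8540, M = 776.364
Σ(x−M)² = 4036902.55; s = √(4036902.55/10) = 635.366
Cutoffs: 776.364 ± 2.5·635.366 → [-812.1, 2364.8]
Outside: 2673 → excluded.
Retained (n=10): Σ = 5867, mean = 5867/10 = 586.700

586.7 ms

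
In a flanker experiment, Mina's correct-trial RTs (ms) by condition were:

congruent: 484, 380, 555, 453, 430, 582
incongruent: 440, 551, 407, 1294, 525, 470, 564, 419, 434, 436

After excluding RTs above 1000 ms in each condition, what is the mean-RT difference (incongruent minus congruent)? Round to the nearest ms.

-9 ms

incongruent: exclude 1294
M(congruent) = 2884/6 = 480.667
M(incongruent) = 4246/9 = 471.778
Difference = 471.778 − 480.667 = -8.889 ms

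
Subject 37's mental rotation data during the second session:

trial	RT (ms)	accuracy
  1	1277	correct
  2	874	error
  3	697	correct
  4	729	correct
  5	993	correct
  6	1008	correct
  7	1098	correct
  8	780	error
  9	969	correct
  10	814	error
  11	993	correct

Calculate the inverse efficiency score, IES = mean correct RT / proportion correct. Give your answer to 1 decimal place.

Correct trials (n=8): 1277, 697, 729, 993, 1008, 1098, 969, 993
Mean correct RT = 7764/8 = 970.5000 ms
Proportion correct = 8/11
IES = 970.5000 / (8/11) = 1334.438 ms

1334.4 ms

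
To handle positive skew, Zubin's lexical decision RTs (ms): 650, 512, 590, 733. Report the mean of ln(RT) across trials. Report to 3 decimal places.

ln(RT): 6.4770, 6.2383, 6.3801, 6.5971
Σ ln(RT) = 25.6926
Mean = 25.6926/4 = 6.42314

6.423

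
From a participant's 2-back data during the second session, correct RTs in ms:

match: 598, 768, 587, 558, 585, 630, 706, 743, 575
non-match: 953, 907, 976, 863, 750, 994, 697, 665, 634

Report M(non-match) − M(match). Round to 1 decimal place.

M(match) = 5750/9 = 638.889
M(non-match) = 7439/9 = 826.556
Difference = 826.556 − 638.889 = 187.667 ms

187.7 ms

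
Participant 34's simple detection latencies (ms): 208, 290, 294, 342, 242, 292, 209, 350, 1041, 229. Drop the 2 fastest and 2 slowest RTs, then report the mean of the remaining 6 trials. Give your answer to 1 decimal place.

281.5 ms

Sorted: 208, 209, 229, 242, 290, 292, 294, 342, 350, 1041
Drop lowest 2 (208, 209) and highest 2 (350, 1041)
Remaining (n=6): Σ = 1689, mean = 1689/6 = 281.500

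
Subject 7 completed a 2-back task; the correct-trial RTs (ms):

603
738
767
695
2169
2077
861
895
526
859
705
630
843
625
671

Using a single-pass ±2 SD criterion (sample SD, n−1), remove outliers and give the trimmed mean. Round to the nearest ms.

n = 15, ΣRT = 13664, M = 910.933
Σ(x−M)² = 3553406.93; s = √(3553406.93/14) = 503.800
Cutoffs: 910.933 ± 2·503.800 → [-96.7, 1918.5]
Outside: 2077, 2169 → excluded.
Retained (n=13): Σ = 9418, mean = 9418/13 = 724.462

724 ms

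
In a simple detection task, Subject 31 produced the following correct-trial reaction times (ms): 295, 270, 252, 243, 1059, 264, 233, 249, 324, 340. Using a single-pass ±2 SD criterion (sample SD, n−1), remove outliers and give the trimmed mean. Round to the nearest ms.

n = 10, ΣRT = 3529, M = 352.900
Σ(x−M)² = 565136.90; s = √(565136.90/9) = 250.585
Cutoffs: 352.900 ± 2·250.585 → [-148.3, 854.1]
Outside: 1059 → excluded.
Retained (n=9): Σ = 2470, mean = 2470/9 = 274.444

274 ms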